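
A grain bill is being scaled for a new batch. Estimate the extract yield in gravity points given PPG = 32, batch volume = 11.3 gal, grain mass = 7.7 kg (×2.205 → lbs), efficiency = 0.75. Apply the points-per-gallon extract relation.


points = lbs × PPG × eff / vol
lbs = 7.7 × 2.205 = 16.9785
points = 16.9785 × 32 × 0.75 / 11.3

36.0605 points


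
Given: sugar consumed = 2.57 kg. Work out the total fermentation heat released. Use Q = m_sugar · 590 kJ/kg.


Q = 2.57 · 590

1516.3000 kJ


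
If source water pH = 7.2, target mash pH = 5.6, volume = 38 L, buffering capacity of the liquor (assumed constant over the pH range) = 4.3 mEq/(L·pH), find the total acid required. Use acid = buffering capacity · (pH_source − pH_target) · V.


acid = 4.3 · (7.2 − 5.6) · 38

261.4400 mEq


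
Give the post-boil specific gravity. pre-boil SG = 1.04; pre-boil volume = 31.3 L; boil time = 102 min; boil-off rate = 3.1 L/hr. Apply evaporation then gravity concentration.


V_post = V_pre − rate·(t/60);  SG_post = 1 + (SG_pre−1)·V_pre/V_post
V_post = 31.3 − 3.1·(102/60) = 26.0300
SG_post = 1 + (1.04 − 1)·31.3/26.0300

1.0481


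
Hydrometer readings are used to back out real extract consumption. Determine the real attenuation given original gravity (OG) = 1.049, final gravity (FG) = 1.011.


AA = (OG−FG)/(OG−1)·100;  RA = AA·0.8192
AA = (1.049 − 1.011)/(1.049 − 1)·100 = 77.5510
RA = 77.5510·0.8192

63.5298 %


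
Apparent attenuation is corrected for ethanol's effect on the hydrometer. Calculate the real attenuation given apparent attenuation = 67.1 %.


RA = AA · 0.8192
RA = 67.1 · 0.8192

54.9683 %


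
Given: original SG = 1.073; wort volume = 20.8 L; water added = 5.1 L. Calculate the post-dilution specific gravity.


SG_new = 1 + (SG_old − 1)·V_old/(V_old + V_water)
pts = (1.073 − 1)·1000·20.8/(20.8 + 5.1) = 58.6255
SG_new = 1 + 58.6255/1000

1.0586


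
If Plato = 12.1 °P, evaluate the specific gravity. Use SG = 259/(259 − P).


SG = 259/(259 − 12.1)

1.0490


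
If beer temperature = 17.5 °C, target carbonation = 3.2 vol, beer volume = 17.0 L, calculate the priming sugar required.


residual = 14.695·(0.01821 + 0.09011·e^(−0.04·T));  sugar = (target − residual)·4.0·V
residual = 14.695·(0.01821 + 0.09011·e^(−0.04·17.5)) = 0.9252
sugar = (3.2 − 0.9252)·4.0·17.0

154.6893 g


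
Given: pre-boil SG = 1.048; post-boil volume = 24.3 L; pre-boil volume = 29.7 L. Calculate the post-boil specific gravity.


SG_post = 1 + (SG_pre − 1)·V_pre/V_post
pts_pre = (1.048 − 1)·1000 = 48.0000
pts_post = 48.0000·29.7/24.3 = 58.6667
SG_post = 1 + 58.6667/1000

1.0587


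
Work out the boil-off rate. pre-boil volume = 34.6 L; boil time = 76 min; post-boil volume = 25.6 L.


rate = (V_pre − V_post) / (t_min/60)
rate = (34.6 − 25.6) / (76/60)

7.1053 L/hr


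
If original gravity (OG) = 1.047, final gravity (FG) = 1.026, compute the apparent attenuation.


AA = (OG − FG)/(OG − 1) · 100
AA = (1.047 − 1.026)/(1.047 − 1) · 100

44.6809 %


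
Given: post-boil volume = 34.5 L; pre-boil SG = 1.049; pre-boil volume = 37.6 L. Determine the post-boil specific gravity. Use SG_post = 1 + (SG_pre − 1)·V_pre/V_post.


pts_pre = (1.049 − 1)·1000 = 49.0000
pts_post = 49.0000·37.6/34.5 = 53.4029
SG_post = 1 + 53.4029/1000

1.0534


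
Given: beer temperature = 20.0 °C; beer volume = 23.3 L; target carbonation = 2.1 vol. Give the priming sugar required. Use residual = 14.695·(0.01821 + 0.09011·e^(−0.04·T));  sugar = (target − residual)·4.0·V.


residual = 14.695·(0.01821 + 0.09011·e^(−0.04·20.0)) = 0.8626
sugar = (2.1 − 0.8626)·4.0·23.3

115.3273 g


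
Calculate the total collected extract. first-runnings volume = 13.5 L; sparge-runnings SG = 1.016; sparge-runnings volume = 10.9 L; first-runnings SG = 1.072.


total = Σ (SG_i − 1)·1000·V_i
first = (1.072 − 1)·1000·13.5 = 972.0000
sparge = (1.016 − 1)·1000·10.9 = 174.4000
total = 972.0000 + 174.4000

1146.4000 gravity·L


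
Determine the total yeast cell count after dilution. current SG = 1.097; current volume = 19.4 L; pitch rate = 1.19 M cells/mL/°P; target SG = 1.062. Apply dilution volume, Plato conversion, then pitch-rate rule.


V_w = V·((SG_c−1)/(SG_t−1)−1);  °P = 259 − 259/SG_t;  cells = rate·(V+V_w)·°P
V_w = 19.4·((1.097−1)/(1.062−1)−1) = 10.9516
V_final = 19.4 + 10.9516 = 30.3516
°P = 259 − 259/1.062 = 15.1205
cells = 1.19·30.3516·15.1205

546.1295 billion cells


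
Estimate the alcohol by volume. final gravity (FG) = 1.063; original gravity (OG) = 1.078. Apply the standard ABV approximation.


ABV = (OG − FG) · 131.25
ABV = (1.078 − 1.063) · 131.25

1.9688 % ABV


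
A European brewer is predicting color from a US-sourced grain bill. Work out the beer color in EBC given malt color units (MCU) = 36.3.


SRM = 1.4922·MCU^0.6859;  EBC = SRM·1.97
SRM = 1.4922·36.3^0.6859 = 17.5294
EBC = 17.5294·1.97

34.5329 EBC


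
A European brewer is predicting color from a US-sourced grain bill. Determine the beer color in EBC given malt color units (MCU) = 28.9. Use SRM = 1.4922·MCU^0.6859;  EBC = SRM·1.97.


SRM = 1.4922·28.9^0.6859 = 14.9919
EBC = 14.9919·1.97

29.5341 EBC


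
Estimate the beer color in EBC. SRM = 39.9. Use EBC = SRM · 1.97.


EBC = 39.9 · 1.97

78.6030 EBC


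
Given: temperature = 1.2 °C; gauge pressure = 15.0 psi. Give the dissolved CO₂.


vols = (P + 14.695)·(0.01821 + 0.09011·e^(−0.04·T))
vols = (15.0 + 14.695)·(0.01821 + 0.09011·e^(−0.04·1.2))

3.0912 volumes


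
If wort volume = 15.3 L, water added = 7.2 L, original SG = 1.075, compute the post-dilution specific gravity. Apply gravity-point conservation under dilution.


SG_new = 1 + (SG_old − 1)·V_old/(V_old + V_water)
pts = (1.075 − 1)·1000·15.3/(15.3 + 7.2) = 51.0000
SG_new = 1 + 51.0000/1000

1.0510


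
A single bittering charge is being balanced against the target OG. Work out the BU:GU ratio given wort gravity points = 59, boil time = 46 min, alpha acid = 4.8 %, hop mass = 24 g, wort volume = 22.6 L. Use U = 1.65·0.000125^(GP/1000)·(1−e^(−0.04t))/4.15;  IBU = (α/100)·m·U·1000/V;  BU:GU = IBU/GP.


U = 1.65·0.000125^(59/1000)·(1−e^(−0.04·46))/4.15 = 0.1968
IBU = (4.8/100)·24·0.1968·1000/22.6 = 10.0320
BU:GU = 10.0320/59

0.1700


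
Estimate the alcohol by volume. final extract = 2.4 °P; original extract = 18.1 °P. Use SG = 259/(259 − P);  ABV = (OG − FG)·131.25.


OG = 259/(259 − 18.1) = 1.0751
FG = 259/(259 − 2.4) = 1.0094
ABV = (1.0751 − 1.0094)·131.25

8.6339 % ABV


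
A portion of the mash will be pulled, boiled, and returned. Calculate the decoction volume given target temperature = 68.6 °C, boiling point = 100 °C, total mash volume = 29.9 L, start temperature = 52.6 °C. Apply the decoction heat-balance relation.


V_dec = V_total·(T_target − T_start)/(T_boil − T_start)
V_dec = 29.9·(68.6 − 52.6)/(100 − 52.6)

10.0928 L


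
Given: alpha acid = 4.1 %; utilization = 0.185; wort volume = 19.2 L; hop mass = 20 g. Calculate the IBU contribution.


IBU = (α/100)·mass·U·1000 / V
IBU = (4.1/100)·20·0.185·1000 / 19.2

7.9010 IBU


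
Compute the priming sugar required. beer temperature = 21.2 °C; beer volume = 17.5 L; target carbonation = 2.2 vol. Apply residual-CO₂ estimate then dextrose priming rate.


residual = 14.695·(0.01821 + 0.09011·e^(−0.04·T));  sugar = (target − residual)·4.0·V
residual = 14.695·(0.01821 + 0.09011·e^(−0.04·21.2)) = 0.8347
sugar = (2.2 − 0.8347)·4.0·17.5

95.5712 g


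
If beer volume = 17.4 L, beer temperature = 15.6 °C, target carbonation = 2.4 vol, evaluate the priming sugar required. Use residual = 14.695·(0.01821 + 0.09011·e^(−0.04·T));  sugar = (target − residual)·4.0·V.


residual = 14.695·(0.01821 + 0.09011·e^(−0.04·15.6)) = 0.9771
sugar = (2.4 − 0.9771)·4.0·17.4

99.0352 g


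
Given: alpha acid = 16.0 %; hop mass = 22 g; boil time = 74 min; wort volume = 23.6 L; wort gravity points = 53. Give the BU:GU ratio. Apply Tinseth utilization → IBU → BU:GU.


U = 1.65·0.000125^(GP/1000)·(1−e^(−0.04t))/4.15;  IBU = (α/100)·m·U·1000/V;  BU:GU = IBU/GP
U = 1.65·0.000125^(53/1000)·(1−e^(−0.04·74))/4.15 = 0.2341
IBU = (16.0/100)·22·0.2341·1000/23.6 = 34.9216
BU:GU = 34.9216/53

0.6589


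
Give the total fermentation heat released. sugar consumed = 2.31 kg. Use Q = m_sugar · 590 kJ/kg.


Q = 2.31 · 590

1362.9000 kJ


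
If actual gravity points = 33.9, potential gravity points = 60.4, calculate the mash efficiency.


efficiency = actual / potential × 100
efficiency = 33.9 / 60.4 × 100

56.1258 %


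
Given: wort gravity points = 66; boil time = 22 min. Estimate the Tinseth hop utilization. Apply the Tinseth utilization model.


U = 1.65·0.000125^(GP/1000) · (1 − e^(−0.04·t))/4.15
bigness = 1.65·0.000125^(66/1000) = 0.9118
boil_factor = (1 − e^(−0.04·22))/4.15 = 0.1410
U = 0.9118 · 0.1410

0.1286


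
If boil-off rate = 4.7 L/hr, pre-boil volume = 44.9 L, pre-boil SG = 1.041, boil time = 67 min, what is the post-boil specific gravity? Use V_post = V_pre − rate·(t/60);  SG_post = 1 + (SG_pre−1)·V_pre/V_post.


V_post = 44.9 − 4.7·(67/60) = 39.6517
SG_post = 1 + (1.041 − 1)·44.9/39.6517

1.0464


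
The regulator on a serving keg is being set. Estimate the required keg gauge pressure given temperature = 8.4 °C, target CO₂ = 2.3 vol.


psi = vols/(0.01821 + 0.09011·e^(−0.04·T)) − 14.695
psi = 2.3/(0.01821 + 0.09011·e^(−0.04·8.4)) − 14.695

13.1485 psi


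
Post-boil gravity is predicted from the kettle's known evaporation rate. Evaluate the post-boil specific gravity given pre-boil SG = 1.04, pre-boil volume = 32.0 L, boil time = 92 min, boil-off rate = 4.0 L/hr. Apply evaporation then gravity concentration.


V_post = V_pre − rate·(t/60);  SG_post = 1 + (SG_pre−1)·V_pre/V_post
V_post = 32.0 − 4.0·(92/60) = 25.8667
SG_post = 1 + (1.04 − 1)·32.0/25.8667

1.0495


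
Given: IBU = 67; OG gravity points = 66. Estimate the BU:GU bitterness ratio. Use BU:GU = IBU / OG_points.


BU:GU = 67 / 66

1.0152


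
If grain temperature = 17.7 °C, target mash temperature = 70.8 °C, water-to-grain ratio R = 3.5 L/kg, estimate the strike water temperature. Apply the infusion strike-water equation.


T_strike = (0.41/R)·(T_mash − T_grain) + T_mash
T_strike = (0.41/3.5)·(70.8 − 17.7) + 70.8

77.0203 °C


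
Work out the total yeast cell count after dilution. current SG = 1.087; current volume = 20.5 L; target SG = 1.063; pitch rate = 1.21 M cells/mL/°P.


V_w = V·((SG_c−1)/(SG_t−1)−1);  °P = 259 − 259/SG_t;  cells = rate·(V+V_w)·°P
V_w = 20.5·((1.087−1)/(1.063−1)−1) = 7.8095
V_final = 20.5 + 7.8095 = 28.3095
°P = 259 − 259/1.063 = 15.3500
cells = 1.21·28.3095·15.3500

525.8053 billion cells


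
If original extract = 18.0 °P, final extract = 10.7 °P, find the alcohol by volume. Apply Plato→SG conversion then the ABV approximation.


SG = 259/(259 − P);  ABV = (OG − FG)·131.25
OG = 259/(259 − 18.0) = 1.0747
FG = 259/(259 − 10.7) = 1.0431
ABV = (1.0747 − 1.0431)·131.25

4.1469 % ABV


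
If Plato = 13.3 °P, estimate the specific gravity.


SG = 259/(259 − P)
SG = 259/(259 − 13.3)

1.0541


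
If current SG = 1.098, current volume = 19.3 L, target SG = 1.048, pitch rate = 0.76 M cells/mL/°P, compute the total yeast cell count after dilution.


V_w = V·((SG_c−1)/(SG_t−1)−1);  °P = 259 − 259/SG_t;  cells = rate·(V+V_w)·°P
V_w = 19.3·((1.098−1)/(1.048−1)−1) = 20.1042
V_final = 19.3 + 20.1042 = 39.4042
°P = 259 − 259/1.048 = 11.8626
cells = 0.76·39.4042·11.8626

355.2511 billion cells


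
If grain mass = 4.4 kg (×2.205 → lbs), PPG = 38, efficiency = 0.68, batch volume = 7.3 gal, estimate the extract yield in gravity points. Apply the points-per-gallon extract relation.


points = lbs × PPG × eff / vol
lbs = 4.4 × 2.205 = 9.7020
points = 9.7020 × 38 × 0.68 / 7.3

34.3424 points


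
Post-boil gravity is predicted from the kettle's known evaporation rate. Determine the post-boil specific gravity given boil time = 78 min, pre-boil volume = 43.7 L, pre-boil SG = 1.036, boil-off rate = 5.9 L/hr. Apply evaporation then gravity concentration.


V_post = V_pre − rate·(t/60);  SG_post = 1 + (SG_pre−1)·V_pre/V_post
V_post = 43.7 − 5.9·(78/60) = 36.0300
SG_post = 1 + (1.036 − 1)·43.7/36.0300

1.0437


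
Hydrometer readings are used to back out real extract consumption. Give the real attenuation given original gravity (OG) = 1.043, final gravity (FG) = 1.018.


AA = (OG−FG)/(OG−1)·100;  RA = AA·0.8192
AA = (1.043 − 1.018)/(1.043 − 1)·100 = 58.1395
RA = 58.1395·0.8192

47.6279 %


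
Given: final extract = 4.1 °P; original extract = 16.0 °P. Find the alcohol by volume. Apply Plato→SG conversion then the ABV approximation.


SG = 259/(259 − P);  ABV = (OG − FG)·131.25
OG = 259/(259 − 16.0) = 1.0658
FG = 259/(259 − 4.1) = 1.0161
ABV = (1.0658 − 1.0161)·131.25

6.5309 % ABV


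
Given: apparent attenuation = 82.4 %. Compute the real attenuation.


RA = AA · 0.8192
RA = 82.4 · 0.8192

67.5021 %


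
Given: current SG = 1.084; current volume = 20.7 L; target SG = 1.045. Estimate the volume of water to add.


V_water = V·((SG_curr − 1)/(SG_target − 1) − 1)
V_water = 20.7·((1.084 − 1)/(1.045 − 1) − 1)

17.9400 L


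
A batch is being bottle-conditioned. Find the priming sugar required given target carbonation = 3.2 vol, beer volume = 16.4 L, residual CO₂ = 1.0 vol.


sugar = (target − residual)·4.0·V
sugar = (3.2 − 1.0)·4.0·16.4

144.3200 g


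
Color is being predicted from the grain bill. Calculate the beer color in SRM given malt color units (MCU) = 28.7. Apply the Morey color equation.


SRM = 1.4922 · MCU^0.6859
SRM = 1.4922 · 28.7^0.6859

14.9207 SRM


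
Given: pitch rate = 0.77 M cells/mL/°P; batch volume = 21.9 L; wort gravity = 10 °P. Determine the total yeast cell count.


cells (billions) = rate · V_L · °P
cells = 0.77 · 21.9 · 10

168.6300 billion cells


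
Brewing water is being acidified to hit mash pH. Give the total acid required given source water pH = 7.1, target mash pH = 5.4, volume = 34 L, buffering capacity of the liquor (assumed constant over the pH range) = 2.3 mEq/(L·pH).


acid = buffering capacity · (pH_source − pH_target) · V
acid = 2.3 · (7.1 − 5.4) · 34

132.9400 mEq


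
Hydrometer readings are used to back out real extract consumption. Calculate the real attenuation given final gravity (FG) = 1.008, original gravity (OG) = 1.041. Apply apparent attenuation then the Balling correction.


AA = (OG−FG)/(OG−1)·100;  RA = AA·0.8192
AA = (1.041 − 1.008)/(1.041 − 1)·100 = 80.4878
RA = 80.4878·0.8192

65.9356 %


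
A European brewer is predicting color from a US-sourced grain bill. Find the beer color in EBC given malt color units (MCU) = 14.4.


SRM = 1.4922·MCU^0.6859;  EBC = SRM·1.97
SRM = 1.4922·14.4^0.6859 = 9.2971
EBC = 9.2971·1.97

18.3153 EBC


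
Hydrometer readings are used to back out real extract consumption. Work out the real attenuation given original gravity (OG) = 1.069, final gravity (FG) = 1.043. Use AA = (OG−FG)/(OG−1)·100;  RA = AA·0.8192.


AA = (1.069 − 1.043)/(1.069 − 1)·100 = 37.6812
RA = 37.6812·0.8192

30.8684 %


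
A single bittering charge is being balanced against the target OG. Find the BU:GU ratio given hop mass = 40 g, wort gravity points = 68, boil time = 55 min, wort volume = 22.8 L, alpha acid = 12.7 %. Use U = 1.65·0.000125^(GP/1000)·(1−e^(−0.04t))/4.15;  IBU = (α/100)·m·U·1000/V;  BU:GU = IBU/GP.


U = 1.65·0.000125^(68/1000)·(1−e^(−0.04·55))/4.15 = 0.1919
IBU = (12.7/100)·40·0.1919·1000/22.8 = 42.7516
BU:GU = 42.7516/68

0.6287


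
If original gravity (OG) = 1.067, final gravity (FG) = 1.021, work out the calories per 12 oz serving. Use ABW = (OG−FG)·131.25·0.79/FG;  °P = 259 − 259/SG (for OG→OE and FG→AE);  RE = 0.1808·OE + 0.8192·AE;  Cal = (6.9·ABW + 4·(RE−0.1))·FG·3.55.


ABW = (1.067 − 1.021)·131.25·0.79/1.021 = 4.6715
OE = 259 − 259/1.067 = 16.2634 °P
AE = 259 − 259/1.021 = 5.3271 °P
RE = 0.1808·16.2634 + 0.8192·5.3271 = 7.3044 °P
Cal = (6.9·4.6715 + 4·(7.3044−0.1))·1.021·3.55

221.2828 kcal


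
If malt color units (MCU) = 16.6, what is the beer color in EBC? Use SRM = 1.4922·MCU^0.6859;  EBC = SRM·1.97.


SRM = 1.4922·16.6^0.6859 = 10.2494
EBC = 10.2494·1.97

20.1914 EBC


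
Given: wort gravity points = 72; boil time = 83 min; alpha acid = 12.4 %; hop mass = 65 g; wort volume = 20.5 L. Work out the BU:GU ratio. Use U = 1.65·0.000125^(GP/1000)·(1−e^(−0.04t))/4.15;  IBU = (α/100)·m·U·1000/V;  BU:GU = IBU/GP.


U = 1.65·0.000125^(72/1000)·(1−e^(−0.04·83))/4.15 = 0.2006
IBU = (12.4/100)·65·0.2006·1000/20.5 = 78.8865
BU:GU = 78.8865/72

1.0956


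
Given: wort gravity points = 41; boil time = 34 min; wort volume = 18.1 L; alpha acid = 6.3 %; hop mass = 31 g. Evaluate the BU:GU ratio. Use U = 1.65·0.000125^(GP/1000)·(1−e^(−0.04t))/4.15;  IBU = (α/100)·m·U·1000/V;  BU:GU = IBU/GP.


U = 1.65·0.000125^(41/1000)·(1−e^(−0.04·34))/4.15 = 0.2045
IBU = (6.3/100)·31·0.2045·1000/18.1 = 22.0607
BU:GU = 22.0607/41

0.5381


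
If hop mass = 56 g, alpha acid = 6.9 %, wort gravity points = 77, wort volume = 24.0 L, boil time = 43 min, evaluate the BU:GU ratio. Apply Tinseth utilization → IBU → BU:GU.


U = 1.65·0.000125^(GP/1000)·(1−e^(−0.04t))/4.15;  IBU = (α/100)·m·U·1000/V;  BU:GU = IBU/GP
U = 1.65·0.000125^(77/1000)·(1−e^(−0.04·43))/4.15 = 0.1634
IBU = (6.9/100)·56·0.1634·1000/24.0 = 26.3046
BU:GU = 26.3046/77

0.3416


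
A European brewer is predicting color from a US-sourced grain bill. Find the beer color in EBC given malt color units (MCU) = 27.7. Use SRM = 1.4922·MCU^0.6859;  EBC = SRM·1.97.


SRM = 1.4922·27.7^0.6859 = 14.5621
EBC = 14.5621·1.97

28.6873 EBC


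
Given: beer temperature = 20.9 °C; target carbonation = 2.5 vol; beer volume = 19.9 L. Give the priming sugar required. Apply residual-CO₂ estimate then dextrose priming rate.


residual = 14.695·(0.01821 + 0.09011·e^(−0.04·T));  sugar = (target − residual)·4.0·V
residual = 14.695·(0.01821 + 0.09011·e^(−0.04·20.9)) = 0.8415
sugar = (2.5 − 0.8415)·4.0·19.9

132.0131 g


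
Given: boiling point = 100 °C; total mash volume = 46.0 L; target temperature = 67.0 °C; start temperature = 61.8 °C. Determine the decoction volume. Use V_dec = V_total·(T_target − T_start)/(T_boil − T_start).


V_dec = 46.0·(67.0 − 61.8)/(100 − 61.8)

6.2618 L


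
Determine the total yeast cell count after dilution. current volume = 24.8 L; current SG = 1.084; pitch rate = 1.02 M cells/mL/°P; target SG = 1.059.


V_w = V·((SG_c−1)/(SG_t−1)−1);  °P = 259 − 259/SG_t;  cells = rate·(V+V_w)·°P
V_w = 24.8·((1.084−1)/(1.059−1)−1) = 10.5085
V_final = 24.8 + 10.5085 = 35.3085
°P = 259 − 259/1.059 = 14.4297
cells = 1.02·35.3085·14.4297

519.6787 billion cells


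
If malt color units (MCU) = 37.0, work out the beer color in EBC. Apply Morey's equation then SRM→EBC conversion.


SRM = 1.4922·MCU^0.6859;  EBC = SRM·1.97
SRM = 1.4922·37.0^0.6859 = 17.7606
EBC = 17.7606·1.97

34.9883 EBC


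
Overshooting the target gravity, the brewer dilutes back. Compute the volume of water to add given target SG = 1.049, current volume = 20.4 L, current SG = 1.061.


V_water = V·((SG_curr − 1)/(SG_target − 1) − 1)
V_water = 20.4·((1.061 − 1)/(1.049 − 1) − 1)

4.9959 L


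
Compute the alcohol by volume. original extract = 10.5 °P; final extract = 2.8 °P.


SG = 259/(259 − P);  ABV = (OG − FG)·131.25
OG = 259/(259 − 10.5) = 1.0423
FG = 259/(259 − 2.8) = 1.0109
ABV = (1.0423 − 1.0109)·131.25

4.1113 % ABV


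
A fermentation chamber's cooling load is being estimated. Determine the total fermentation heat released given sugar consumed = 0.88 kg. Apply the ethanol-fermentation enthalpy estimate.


Q = m_sugar · 590 kJ/kg
Q = 0.88 · 590

519.2000 kJ


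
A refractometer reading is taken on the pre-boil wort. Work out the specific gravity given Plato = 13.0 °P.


SG = 259/(259 − P)
SG = 259/(259 − 13.0)

1.0528


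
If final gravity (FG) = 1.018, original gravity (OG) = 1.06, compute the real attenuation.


AA = (OG−FG)/(OG−1)·100;  RA = AA·0.8192
AA = (1.06 − 1.018)/(1.06 − 1)·100 = 70.0000
RA = 70.0000·0.8192

57.3440 %


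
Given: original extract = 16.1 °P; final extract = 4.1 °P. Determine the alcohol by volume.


SG = 259/(259 − P);  ABV = (OG − FG)·131.25
OG = 259/(259 − 16.1) = 1.0663
FG = 259/(259 − 4.1) = 1.0161
ABV = (1.0663 − 1.0161)·131.25

6.5884 % ABV


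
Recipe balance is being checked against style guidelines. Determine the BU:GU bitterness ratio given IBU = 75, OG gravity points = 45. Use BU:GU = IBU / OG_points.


BU:GU = 75 / 45

1.6667


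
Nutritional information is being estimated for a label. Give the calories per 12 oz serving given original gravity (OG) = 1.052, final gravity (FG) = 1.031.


ABW = (OG−FG)·131.25·0.79/FG;  °P = 259 − 259/SG (for OG→OE and FG→AE);  RE = 0.1808·OE + 0.8192·AE;  Cal = (6.9·ABW + 4·(RE−0.1))·FG·3.55
ABW = (1.052 − 1.031)·131.25·0.79/1.031 = 2.1120
OE = 259 − 259/1.052 = 12.8023 °P
AE = 259 − 259/1.031 = 7.7876 °P
RE = 0.1808·12.8023 + 0.8192·7.7876 = 8.6942 °P
Cal = (6.9·2.1120 + 4·(8.6942−0.1))·1.031·3.55

179.1578 kcal


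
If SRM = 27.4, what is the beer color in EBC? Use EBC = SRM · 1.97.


EBC = 27.4 · 1.97

53.9780 EBC


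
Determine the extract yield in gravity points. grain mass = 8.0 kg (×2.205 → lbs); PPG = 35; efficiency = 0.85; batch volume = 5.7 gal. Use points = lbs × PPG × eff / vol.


lbs = 8.0 × 2.205 = 17.6400
points = 17.6400 × 35 × 0.85 / 5.7

92.0684 points


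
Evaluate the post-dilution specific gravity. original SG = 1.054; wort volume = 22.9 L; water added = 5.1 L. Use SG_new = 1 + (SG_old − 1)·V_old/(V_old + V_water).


pts = (1.054 − 1)·1000·22.9/(22.9 + 5.1) = 44.1643
SG_new = 1 + 44.1643/1000

1.0442


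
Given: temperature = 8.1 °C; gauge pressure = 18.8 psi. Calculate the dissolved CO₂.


vols = (P + 14.695)·(0.01821 + 0.09011·e^(−0.04·T))
vols = (18.8 + 14.695)·(0.01821 + 0.09011·e^(−0.04·8.1))

2.7929 volumes


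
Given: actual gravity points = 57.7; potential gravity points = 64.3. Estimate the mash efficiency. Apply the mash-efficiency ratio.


efficiency = actual / potential × 100
efficiency = 57.7 / 64.3 × 100

89.7356 %


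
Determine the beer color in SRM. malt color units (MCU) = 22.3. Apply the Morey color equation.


SRM = 1.4922 · MCU^0.6859
SRM = 1.4922 · 22.3^0.6859

12.5496 SRM


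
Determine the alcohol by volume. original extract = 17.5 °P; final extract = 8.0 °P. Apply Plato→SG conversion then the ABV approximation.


SG = 259/(259 − P);  ABV = (OG − FG)·131.25
OG = 259/(259 − 17.5) = 1.0725
FG = 259/(259 − 8.0) = 1.0319
ABV = (1.0725 − 1.0319)·131.25

5.3276 % ABV


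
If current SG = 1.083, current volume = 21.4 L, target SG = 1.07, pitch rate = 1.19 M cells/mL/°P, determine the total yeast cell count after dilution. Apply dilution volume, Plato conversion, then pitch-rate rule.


V_w = V·((SG_c−1)/(SG_t−1)−1);  °P = 259 − 259/SG_t;  cells = rate·(V+V_w)·°P
V_w = 21.4·((1.083−1)/(1.07−1)−1) = 3.9743
V_final = 21.4 + 3.9743 = 25.3743
°P = 259 − 259/1.07 = 16.9439
cells = 1.19·25.3743·16.9439

511.6286 billion cells


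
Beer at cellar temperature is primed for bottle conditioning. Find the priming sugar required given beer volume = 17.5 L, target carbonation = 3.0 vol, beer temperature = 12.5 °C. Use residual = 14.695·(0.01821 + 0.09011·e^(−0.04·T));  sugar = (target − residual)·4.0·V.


residual = 14.695·(0.01821 + 0.09011·e^(−0.04·12.5)) = 1.0707
sugar = (3.0 − 1.0707)·4.0·17.5

135.0480 g


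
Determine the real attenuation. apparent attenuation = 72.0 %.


RA = AA · 0.8192
RA = 72.0 · 0.8192

58.9824 %


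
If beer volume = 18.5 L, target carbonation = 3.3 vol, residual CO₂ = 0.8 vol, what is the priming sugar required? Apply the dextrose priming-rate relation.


sugar = (target − residual)·4.0·V
sugar = (3.3 − 0.8)·4.0·18.5

185.0000 g


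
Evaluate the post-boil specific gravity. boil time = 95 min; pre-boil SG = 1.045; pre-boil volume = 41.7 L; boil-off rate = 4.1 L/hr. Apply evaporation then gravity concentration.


V_post = V_pre − rate·(t/60);  SG_post = 1 + (SG_pre−1)·V_pre/V_post
V_post = 41.7 − 4.1·(95/60) = 35.2083
SG_post = 1 + (1.045 − 1)·41.7/35.2083

1.0533


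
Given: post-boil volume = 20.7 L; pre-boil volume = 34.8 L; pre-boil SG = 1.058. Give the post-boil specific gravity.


SG_post = 1 + (SG_pre − 1)·V_pre/V_post
pts_pre = (1.058 − 1)·1000 = 58.0000
pts_post = 58.0000·34.8/20.7 = 97.5072
SG_post = 1 + 97.5072/1000

1.0975


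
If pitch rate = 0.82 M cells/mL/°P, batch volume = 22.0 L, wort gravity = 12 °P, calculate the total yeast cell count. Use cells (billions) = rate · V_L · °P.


cells = 0.82 · 22.0 · 12

216.4800 billion cells


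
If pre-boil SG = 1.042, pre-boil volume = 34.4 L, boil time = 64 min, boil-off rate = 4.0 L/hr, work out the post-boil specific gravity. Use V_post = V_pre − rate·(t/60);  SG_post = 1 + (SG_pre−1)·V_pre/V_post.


V_post = 34.4 − 4.0·(64/60) = 30.1333
SG_post = 1 + (1.042 − 1)·34.4/30.1333

1.0479


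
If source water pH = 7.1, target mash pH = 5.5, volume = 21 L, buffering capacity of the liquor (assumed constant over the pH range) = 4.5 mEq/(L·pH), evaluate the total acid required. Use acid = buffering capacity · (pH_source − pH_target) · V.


acid = 4.5 · (7.1 − 5.5) · 21

151.2000 mEq


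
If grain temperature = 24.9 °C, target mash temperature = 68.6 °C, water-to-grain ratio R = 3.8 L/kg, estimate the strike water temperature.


T_strike = (0.41/R)·(T_mash − T_grain) + T_mash
T_strike = (0.41/3.8)·(68.6 − 24.9) + 68.6

73.3150 °C


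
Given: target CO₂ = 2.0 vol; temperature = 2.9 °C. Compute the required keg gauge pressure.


psi = vols/(0.01821 + 0.09011·e^(−0.04·T)) − 14.695
psi = 2.0/(0.01821 + 0.09011·e^(−0.04·2.9)) − 14.695

5.6197 psi


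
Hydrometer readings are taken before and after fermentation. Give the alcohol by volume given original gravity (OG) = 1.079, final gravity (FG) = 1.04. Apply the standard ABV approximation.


ABV = (OG − FG) · 131.25
ABV = (1.079 − 1.04) · 131.25

5.1187 % ABV


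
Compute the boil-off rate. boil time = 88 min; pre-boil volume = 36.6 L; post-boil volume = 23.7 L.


rate = (V_pre − V_post) / (t_min/60)
rate = (36.6 − 23.7) / (88/60)

8.7955 L/hr


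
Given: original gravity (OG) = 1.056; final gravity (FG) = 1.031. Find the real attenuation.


AA = (OG−FG)/(OG−1)·100;  RA = AA·0.8192
AA = (1.056 − 1.031)/(1.056 − 1)·100 = 44.6429
RA = 44.6429·0.8192

36.5714 %


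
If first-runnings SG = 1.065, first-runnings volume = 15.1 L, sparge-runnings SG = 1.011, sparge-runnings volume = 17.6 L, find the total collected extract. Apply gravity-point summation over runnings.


total = Σ (SG_i − 1)·1000·V_i
first = (1.065 − 1)·1000·15.1 = 981.5000
sparge = (1.011 − 1)·1000·17.6 = 193.6000
total = 981.5000 + 193.6000

1175.1000 gravity·L


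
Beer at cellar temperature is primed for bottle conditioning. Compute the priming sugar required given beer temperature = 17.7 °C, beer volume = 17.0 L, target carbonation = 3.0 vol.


residual = 14.695·(0.01821 + 0.09011·e^(−0.04·T));  sugar = (target − residual)·4.0·V
residual = 14.695·(0.01821 + 0.09011·e^(−0.04·17.7)) = 0.9199
sugar = (3.0 − 0.9199)·4.0·17.0

141.4456 g


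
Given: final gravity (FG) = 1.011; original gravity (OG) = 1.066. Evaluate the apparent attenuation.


AA = (OG − FG)/(OG − 1) · 100
AA = (1.066 − 1.011)/(1.066 − 1) · 100

83.3333 %


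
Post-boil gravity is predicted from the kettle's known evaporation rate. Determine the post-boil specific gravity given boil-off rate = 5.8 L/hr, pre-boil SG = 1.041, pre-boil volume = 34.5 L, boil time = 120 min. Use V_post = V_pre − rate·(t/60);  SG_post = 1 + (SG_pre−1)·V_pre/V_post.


V_post = 34.5 − 5.8·(120/60) = 22.9000
SG_post = 1 + (1.041 − 1)·34.5/22.9000

1.0618


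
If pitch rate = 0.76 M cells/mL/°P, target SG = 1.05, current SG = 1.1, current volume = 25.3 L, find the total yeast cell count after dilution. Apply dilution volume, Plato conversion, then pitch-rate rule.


V_w = V·((SG_c−1)/(SG_t−1)−1);  °P = 259 − 259/SG_t;  cells = rate·(V+V_w)·°P
V_w = 25.3·((1.1−1)/(1.05−1)−1) = 25.3000
V_final = 25.3 + 25.3000 = 50.6000
°P = 259 − 259/1.05 = 12.3333
cells = 0.76·50.6000·12.3333

474.2907 billion cells


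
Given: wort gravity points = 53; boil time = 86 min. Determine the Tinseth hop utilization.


U = 1.65·0.000125^(GP/1000) · (1 − e^(−0.04·t))/4.15
bigness = 1.65·0.000125^(53/1000) = 1.0248
boil_factor = (1 − e^(−0.04·86))/4.15 = 0.2332
U = 1.0248 · 0.2332

0.2390


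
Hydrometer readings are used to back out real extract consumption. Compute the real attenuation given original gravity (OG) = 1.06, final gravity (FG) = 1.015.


AA = (OG−FG)/(OG−1)·100;  RA = AA·0.8192
AA = (1.06 − 1.015)/(1.06 − 1)·100 = 75.0000
RA = 75.0000·0.8192

61.4400 %


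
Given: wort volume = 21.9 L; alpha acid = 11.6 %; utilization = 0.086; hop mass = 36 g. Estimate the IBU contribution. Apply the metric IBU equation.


IBU = (α/100)·mass·U·1000 / V
IBU = (11.6/100)·36·0.086·1000 / 21.9

16.3989 IBU


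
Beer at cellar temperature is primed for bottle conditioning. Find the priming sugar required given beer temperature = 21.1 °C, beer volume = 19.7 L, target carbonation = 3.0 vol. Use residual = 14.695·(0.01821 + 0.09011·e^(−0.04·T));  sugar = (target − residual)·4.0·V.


residual = 14.695·(0.01821 + 0.09011·e^(−0.04·21.1)) = 0.8370
sugar = (3.0 − 0.8370)·4.0·19.7

170.4467 g


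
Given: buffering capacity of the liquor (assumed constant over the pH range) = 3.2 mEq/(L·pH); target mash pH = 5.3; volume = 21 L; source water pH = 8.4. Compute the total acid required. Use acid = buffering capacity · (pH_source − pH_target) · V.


acid = 3.2 · (8.4 − 5.3) · 21

208.3200 mEq


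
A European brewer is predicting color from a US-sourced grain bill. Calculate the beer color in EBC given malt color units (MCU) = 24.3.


SRM = 1.4922·MCU^0.6859;  EBC = SRM·1.97
SRM = 1.4922·24.3^0.6859 = 13.3111
EBC = 13.3111·1.97

26.2229 EBC


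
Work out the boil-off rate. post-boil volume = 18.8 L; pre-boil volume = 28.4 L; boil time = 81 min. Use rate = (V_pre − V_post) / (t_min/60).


rate = (28.4 − 18.8) / (81/60)

7.1111 L/hr


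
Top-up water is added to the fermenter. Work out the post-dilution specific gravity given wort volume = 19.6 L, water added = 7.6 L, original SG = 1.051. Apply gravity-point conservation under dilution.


SG_new = 1 + (SG_old − 1)·V_old/(V_old + V_water)
pts = (1.051 − 1)·1000·19.6/(19.6 + 7.6) = 36.7500
SG_new = 1 + 36.7500/1000

1.0368


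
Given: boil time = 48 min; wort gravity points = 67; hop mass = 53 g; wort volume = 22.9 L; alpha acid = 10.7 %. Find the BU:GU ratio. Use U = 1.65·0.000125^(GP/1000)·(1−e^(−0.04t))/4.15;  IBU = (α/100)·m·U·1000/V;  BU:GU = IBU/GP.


U = 1.65·0.000125^(67/1000)·(1−e^(−0.04·48))/4.15 = 0.1858
IBU = (10.7/100)·53·0.1858·1000/22.9 = 46.0153
BU:GU = 46.0153/67

0.6868


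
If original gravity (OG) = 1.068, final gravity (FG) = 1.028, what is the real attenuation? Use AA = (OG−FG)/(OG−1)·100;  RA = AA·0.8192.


AA = (1.068 − 1.028)/(1.068 − 1)·100 = 58.8235
RA = 58.8235·0.8192

48.1882 %


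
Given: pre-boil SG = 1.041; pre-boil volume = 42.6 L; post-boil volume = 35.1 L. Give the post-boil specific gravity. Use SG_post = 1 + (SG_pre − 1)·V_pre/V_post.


pts_pre = (1.041 − 1)·1000 = 41.0000
pts_post = 41.0000·42.6/35.1 = 49.7607
SG_post = 1 + 49.7607/1000

1.0498


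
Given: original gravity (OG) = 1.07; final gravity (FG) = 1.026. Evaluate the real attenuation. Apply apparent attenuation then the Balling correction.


AA = (OG−FG)/(OG−1)·100;  RA = AA·0.8192
AA = (1.07 − 1.026)/(1.07 − 1)·100 = 62.8571
RA = 62.8571·0.8192

51.4926 %


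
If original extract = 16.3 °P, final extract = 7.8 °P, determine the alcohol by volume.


SG = 259/(259 − P);  ABV = (OG − FG)·131.25
OG = 259/(259 − 16.3) = 1.0672
FG = 259/(259 − 7.8) = 1.0311
ABV = (1.0672 − 1.0311)·131.25

4.7395 % ABV


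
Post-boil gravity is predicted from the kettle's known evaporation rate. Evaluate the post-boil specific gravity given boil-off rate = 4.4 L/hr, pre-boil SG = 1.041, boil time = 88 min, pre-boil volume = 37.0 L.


V_post = V_pre − rate·(t/60);  SG_post = 1 + (SG_pre−1)·V_pre/V_post
V_post = 37.0 − 4.4·(88/60) = 30.5467
SG_post = 1 + (1.041 − 1)·37.0/30.5467

1.0497


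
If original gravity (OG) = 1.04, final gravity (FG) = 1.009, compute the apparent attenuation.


AA = (OG − FG)/(OG − 1) · 100
AA = (1.04 − 1.009)/(1.04 − 1) · 100

77.5000 %


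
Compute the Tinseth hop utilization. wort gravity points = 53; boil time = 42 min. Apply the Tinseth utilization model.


U = 1.65·0.000125^(GP/1000) · (1 − e^(−0.04·t))/4.15
bigness = 1.65·0.000125^(53/1000) = 1.0248
boil_factor = (1 − e^(−0.04·42))/4.15 = 0.1961
U = 1.0248 · 0.1961

0.2009


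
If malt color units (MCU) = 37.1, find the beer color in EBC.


SRM = 1.4922·MCU^0.6859;  EBC = SRM·1.97
SRM = 1.4922·37.1^0.6859 = 17.7935
EBC = 17.7935·1.97

35.0531 EBC


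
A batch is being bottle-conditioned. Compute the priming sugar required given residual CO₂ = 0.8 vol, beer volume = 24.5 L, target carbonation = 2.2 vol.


sugar = (target − residual)·4.0·V
sugar = (2.2 − 0.8)·4.0·24.5

137.2000 g


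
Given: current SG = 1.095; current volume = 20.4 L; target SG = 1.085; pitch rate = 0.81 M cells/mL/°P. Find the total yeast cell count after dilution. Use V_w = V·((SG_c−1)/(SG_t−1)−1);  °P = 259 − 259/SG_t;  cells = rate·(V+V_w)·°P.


V_w = 20.4·((1.095−1)/(1.085−1)−1) = 2.4000
V_final = 20.4 + 2.4000 = 22.8000
°P = 259 − 259/1.085 = 20.2903
cells = 0.81·22.8000·20.2903

374.7217 billion cells


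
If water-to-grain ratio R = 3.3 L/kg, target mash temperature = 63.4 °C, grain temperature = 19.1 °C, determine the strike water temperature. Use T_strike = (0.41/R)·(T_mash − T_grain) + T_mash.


T_strike = (0.41/3.3)·(63.4 − 19.1) + 63.4

68.9039 °C


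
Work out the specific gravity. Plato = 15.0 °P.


SG = 259/(259 − P)
SG = 259/(259 − 15.0)

1.0615


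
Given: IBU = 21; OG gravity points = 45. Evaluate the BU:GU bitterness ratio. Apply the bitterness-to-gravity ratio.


BU:GU = IBU / OG_points
BU:GU = 21 / 45

0.4667


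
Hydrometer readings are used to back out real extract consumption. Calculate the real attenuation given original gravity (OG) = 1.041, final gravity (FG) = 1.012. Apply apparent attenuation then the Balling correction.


AA = (OG−FG)/(OG−1)·100;  RA = AA·0.8192
AA = (1.041 − 1.012)/(1.041 − 1)·100 = 70.7317
RA = 70.7317·0.8192

57.9434 %


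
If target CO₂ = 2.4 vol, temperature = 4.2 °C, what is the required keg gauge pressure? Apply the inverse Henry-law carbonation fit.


psi = vols/(0.01821 + 0.09011·e^(−0.04·T)) − 14.695
psi = 2.4/(0.01821 + 0.09011·e^(−0.04·4.2)) − 14.695

10.7328 psi


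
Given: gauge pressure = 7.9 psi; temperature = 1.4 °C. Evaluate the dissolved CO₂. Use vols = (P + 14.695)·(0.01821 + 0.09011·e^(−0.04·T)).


vols = (7.9 + 14.695)·(0.01821 + 0.09011·e^(−0.04·1.4))

2.3366 volumes


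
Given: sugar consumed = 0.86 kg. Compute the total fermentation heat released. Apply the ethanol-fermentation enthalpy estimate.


Q = m_sugar · 590 kJ/kg
Q = 0.86 · 590

507.4000 kJ


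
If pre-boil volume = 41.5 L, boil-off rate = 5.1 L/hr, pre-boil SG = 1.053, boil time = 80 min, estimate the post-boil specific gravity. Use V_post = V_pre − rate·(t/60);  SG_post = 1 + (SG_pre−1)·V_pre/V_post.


V_post = 41.5 − 5.1·(80/60) = 34.7000
SG_post = 1 + (1.053 − 1)·41.5/34.7000

1.0634


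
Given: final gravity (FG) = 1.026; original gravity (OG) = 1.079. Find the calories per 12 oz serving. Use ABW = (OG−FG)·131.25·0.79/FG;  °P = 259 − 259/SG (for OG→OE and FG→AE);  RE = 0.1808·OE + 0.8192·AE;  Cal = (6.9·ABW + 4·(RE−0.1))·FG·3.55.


ABW = (1.079 − 1.026)·131.25·0.79/1.026 = 5.3562
OE = 259 − 259/1.079 = 18.9629 °P
AE = 259 − 259/1.026 = 6.5634 °P
RE = 0.1808·18.9629 + 0.8192·6.5634 = 8.8052 °P
Cal = (6.9·5.3562 + 4·(8.8052−0.1))·1.026·3.55

261.4385 kcal


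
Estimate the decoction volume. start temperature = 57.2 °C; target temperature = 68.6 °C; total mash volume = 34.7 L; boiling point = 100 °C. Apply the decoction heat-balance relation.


V_dec = V_total·(T_target − T_start)/(T_boil − T_start)
V_dec = 34.7·(68.6 − 57.2)/(100 − 57.2)

9.2425 L


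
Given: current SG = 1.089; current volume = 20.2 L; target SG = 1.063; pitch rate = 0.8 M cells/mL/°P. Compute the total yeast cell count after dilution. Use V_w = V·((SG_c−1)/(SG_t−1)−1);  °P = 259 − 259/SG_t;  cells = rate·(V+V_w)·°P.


V_w = 20.2·((1.089−1)/(1.063−1)−1) = 8.3365
V_final = 20.2 + 8.3365 = 28.5365
°P = 259 − 259/1.063 = 15.3500
cells = 0.8·28.5365·15.3500

350.4272 billion cells


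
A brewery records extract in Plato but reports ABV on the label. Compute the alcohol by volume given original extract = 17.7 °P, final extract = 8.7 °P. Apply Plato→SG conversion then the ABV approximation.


SG = 259/(259 − P);  ABV = (OG − FG)·131.25
OG = 259/(259 − 17.7) = 1.0734
FG = 259/(259 − 8.7) = 1.0348
ABV = (1.0734 − 1.0348)·131.25

5.0655 % ABV


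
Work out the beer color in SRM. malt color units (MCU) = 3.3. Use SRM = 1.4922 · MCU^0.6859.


SRM = 1.4922 · 3.3^0.6859

3.3844 SRM


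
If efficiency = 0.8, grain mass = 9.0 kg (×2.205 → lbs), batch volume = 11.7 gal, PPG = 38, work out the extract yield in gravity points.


points = lbs × PPG × eff / vol
lbs = 9.0 × 2.205 = 19.8450
points = 19.8450 × 38 × 0.8 / 11.7

51.5631 points


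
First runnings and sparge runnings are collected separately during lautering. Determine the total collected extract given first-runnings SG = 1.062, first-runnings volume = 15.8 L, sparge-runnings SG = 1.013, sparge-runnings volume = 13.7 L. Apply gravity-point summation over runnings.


total = Σ (SG_i − 1)·1000·V_i
first = (1.062 − 1)·1000·15.8 = 979.6000
sparge = (1.013 − 1)·1000·13.7 = 178.1000
total = 979.6000 + 178.1000

1157.7000 gravity·L


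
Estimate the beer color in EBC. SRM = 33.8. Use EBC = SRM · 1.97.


EBC = 33.8 · 1.97

66.5860 EBC


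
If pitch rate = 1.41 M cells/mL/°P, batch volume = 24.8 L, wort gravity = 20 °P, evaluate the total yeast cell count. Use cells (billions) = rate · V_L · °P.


cells = 1.41 · 24.8 · 20

699.3600 billion cells
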